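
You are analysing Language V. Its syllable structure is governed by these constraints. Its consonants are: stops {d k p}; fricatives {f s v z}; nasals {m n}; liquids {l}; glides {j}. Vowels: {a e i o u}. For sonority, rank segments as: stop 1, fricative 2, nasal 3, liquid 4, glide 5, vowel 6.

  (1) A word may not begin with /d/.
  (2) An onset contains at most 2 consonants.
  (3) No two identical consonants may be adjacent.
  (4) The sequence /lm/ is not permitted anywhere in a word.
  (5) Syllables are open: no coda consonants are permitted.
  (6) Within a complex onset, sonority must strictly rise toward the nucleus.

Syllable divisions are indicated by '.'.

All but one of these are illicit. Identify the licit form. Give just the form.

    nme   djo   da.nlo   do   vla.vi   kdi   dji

vla.vi

nme — violates constraint 6: syllable 1 onset /nm/: /n/ (nasal, 3) → /m/ (nasal, 3) does not rise → illicit
djo — violates constraint 1: word begins with /d/ → illicit
da.nlo — violates constraint 1: word begins with /d/ → illicit
do — violates constraint 1: word begins with /d/ → illicit
vla.vi — σ1 onset /vl/ (2→4 rises), coda /∅/ ok; σ2 onset /v/, coda /∅/ ok → licit
kdi — violates constraint 6: syllable 1 onset /kd/: /k/ (stop, 1) → /d/ (stop, 1) does not rise → illicit
dji — violates constraint 1: word begins with /d/ → illicit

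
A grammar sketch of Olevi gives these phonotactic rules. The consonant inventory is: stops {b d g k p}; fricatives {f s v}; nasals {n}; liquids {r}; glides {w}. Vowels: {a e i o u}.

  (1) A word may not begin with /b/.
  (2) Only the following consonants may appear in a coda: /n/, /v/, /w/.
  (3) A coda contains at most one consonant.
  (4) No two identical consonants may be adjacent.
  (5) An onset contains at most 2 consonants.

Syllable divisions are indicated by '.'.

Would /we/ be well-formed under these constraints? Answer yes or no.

/we/ — σ1 onset /w/, coda /∅/ ok → well-formed

yes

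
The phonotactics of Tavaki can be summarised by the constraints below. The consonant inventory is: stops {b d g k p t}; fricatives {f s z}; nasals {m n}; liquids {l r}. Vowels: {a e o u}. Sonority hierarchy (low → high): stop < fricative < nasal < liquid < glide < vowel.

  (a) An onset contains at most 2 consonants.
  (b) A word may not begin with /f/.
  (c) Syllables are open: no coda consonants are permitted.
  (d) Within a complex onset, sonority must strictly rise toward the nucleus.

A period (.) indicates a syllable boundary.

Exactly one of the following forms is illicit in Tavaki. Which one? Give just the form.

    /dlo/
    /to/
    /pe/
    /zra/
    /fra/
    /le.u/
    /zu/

/dlo/ — σ1 onset /dl/ (1→4 rises), coda /∅/ ok → licit
/to/ — σ1 onset /t/, coda /∅/ ok → licit
/pe/ — σ1 onset /p/, coda /∅/ ok → licit
/zra/ — σ1 onset /zr/ (2→4 rises), coda /∅/ ok → licit
/fra/ — violates constraint (b): word begins with /f/ → illicit
/le.u/ — σ1 onset /l/, coda /∅/ ok; σ2 onset /∅/, coda /∅/ ok → licit
/zu/ — σ1 onset /z/, coda /∅/ ok → licit

/fra/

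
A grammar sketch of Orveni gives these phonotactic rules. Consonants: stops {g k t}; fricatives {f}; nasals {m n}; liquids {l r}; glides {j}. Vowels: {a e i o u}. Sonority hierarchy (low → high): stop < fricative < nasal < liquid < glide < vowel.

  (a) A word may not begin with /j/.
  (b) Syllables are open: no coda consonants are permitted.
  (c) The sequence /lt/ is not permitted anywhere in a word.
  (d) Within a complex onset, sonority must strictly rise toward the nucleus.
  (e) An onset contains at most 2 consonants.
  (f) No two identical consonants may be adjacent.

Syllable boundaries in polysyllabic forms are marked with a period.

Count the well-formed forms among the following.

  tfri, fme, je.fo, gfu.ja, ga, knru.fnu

tfri — violates constraint (e): syllable 1 onset /tfr/ has 3 consonants (> 2) → ill-formed
fme — σ1 onset /fm/ (2→3 rises), coda /∅/ ok → well-formed
je.fo — violates constraint (a): word begins with /j/ → ill-formed
gfu.ja — σ1 onset /gf/ (1→2 rises), coda /∅/ ok; σ2 onset /j/, coda /∅/ ok → well-formed
ga — σ1 onset /g/, coda /∅/ ok → well-formed
knru.fnu — violates constraint (e): syllable 1 onset /knr/ has 3 consonants (> 2) → ill-formed
Well-formed: fme, gfu.ja, ga → 3.

3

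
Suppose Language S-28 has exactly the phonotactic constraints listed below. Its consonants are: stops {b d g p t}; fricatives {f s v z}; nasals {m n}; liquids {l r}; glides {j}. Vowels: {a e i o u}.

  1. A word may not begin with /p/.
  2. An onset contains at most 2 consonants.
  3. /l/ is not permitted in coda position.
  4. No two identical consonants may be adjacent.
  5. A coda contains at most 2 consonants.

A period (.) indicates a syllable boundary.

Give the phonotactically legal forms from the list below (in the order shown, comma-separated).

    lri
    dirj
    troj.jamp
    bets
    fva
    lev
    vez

lri, dirj, bets, fva, lev, vez

lri — σ1 onset /lr/ (2C), coda /∅/ ok → phonotactically legal
dirj — σ1 onset /d/, coda /rj/ (2C) ok → phonotactically legal
troj.jamp — violates constraint 4: adjacent identical consonants /jj/ → phonotactically illegal
bets — σ1 onset /b/, coda /ts/ (2C) ok → phonotactically legal
fva — σ1 onset /fv/ (2C), coda /∅/ ok → phonotactically legal
lev — σ1 onset /l/, coda /v/ ok → phonotactically legal
vez — σ1 onset /v/, coda /z/ ok → phonotactically legal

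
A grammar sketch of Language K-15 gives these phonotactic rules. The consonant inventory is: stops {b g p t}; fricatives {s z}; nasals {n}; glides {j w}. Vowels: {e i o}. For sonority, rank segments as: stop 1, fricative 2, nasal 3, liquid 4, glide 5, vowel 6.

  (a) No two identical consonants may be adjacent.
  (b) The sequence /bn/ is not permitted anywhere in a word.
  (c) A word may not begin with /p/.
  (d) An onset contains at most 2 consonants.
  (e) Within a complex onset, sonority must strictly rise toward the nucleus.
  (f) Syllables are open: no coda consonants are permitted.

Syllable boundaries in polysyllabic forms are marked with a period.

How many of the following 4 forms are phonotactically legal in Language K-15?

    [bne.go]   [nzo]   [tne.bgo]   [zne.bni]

[bne.go] — violates constraint (b): contains banned sequence /bn/ → phonotactically illegal
[nzo] — violates constraint (e): syllable 1 onset /nz/: /n/ (nasal, 3) → /z/ (fricative, 2) does not rise → phonotactically illegal
[tne.bgo] — violates constraint (e): syllable 2 onset /bg/: /b/ (stop, 1) → /g/ (stop, 1) does not rise → phonotactically illegal
[zne.bni] — violates constraint (b): contains banned sequence /bn/ → phonotactically illegal
No form is phonotactically legal → 0.

0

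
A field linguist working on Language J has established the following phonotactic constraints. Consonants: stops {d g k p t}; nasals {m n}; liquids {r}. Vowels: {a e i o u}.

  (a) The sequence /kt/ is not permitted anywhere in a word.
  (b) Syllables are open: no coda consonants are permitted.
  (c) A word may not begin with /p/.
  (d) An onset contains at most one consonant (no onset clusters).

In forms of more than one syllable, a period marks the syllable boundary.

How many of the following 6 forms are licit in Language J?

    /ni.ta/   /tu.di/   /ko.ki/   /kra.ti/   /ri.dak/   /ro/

/ni.ta/ — σ1 onset /n/, coda /∅/ ok; σ2 onset /t/, coda /∅/ ok → licit
/tu.di/ — σ1 onset /t/, coda /∅/ ok; σ2 onset /d/, coda /∅/ ok → licit
/ko.ki/ — σ1 onset /k/, coda /∅/ ok; σ2 onset /k/, coda /∅/ ok → licit
/kra.ti/ — violates constraint (d): syllable 1 onset /kr/ has 2 consonants (> 1) → illicit
/ri.dak/ — violates constraint (b): syllable 2 coda /k/ has 1 consonant (> 0) → illicit
/ro/ — σ1 onset /r/, coda /∅/ ok → licit
Licit: /ni.ta/, /tu.di/, /ko.ki/, /ro/ → 4.

4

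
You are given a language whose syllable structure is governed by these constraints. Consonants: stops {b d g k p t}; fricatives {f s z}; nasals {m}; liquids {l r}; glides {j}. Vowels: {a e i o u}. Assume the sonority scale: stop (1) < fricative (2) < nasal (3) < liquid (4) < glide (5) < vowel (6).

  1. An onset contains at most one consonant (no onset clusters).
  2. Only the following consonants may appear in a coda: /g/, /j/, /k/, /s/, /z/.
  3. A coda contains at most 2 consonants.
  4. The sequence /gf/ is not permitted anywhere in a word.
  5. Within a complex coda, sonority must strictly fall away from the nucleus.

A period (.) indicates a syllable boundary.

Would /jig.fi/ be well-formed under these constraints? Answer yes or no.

no

/jig.fi/ — violates constraint 4: contains banned sequence /gf/ → ill-formed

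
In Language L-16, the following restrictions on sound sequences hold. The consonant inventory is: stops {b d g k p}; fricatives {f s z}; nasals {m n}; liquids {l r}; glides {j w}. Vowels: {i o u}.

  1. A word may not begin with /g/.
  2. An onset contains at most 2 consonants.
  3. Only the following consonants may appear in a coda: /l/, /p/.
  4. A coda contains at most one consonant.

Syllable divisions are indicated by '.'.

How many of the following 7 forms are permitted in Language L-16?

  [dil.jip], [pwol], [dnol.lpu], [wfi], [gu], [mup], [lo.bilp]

[dil.jip] — σ1 onset /d/, coda /l/ ok; σ2 onset /j/, coda /p/ ok → permitted
[pwol] — σ1 onset /pw/ (2C), coda /l/ ok → permitted
[dnol.lpu] — σ1 onset /dn/ (2C), coda /l/ ok; σ2 onset /lp/ (2C), coda /∅/ ok → permitted
[wfi] — σ1 onset /wf/ (2C), coda /∅/ ok → permitted
[gu] — violates constraint 1: word begins with /g/ → not permitted
[mup] — σ1 onset /m/, coda /p/ ok → permitted
[lo.bilp] — violates constraint 4: syllable 2 coda /lp/ has 2 consonants (> 1) → not permitted
Permitted: [dil.jip], [pwol], [dnol.lpu], [wfi], [mup] → 5.

5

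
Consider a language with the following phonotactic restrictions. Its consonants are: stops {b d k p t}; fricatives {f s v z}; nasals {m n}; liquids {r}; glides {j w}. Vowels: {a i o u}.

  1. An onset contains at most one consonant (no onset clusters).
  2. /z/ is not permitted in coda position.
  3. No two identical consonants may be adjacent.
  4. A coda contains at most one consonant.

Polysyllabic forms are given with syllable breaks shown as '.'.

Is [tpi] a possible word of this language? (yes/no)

[tpi] — violates constraint 1: syllable 1 onset /tp/ has 2 consonants (> 1) → ill-formed

no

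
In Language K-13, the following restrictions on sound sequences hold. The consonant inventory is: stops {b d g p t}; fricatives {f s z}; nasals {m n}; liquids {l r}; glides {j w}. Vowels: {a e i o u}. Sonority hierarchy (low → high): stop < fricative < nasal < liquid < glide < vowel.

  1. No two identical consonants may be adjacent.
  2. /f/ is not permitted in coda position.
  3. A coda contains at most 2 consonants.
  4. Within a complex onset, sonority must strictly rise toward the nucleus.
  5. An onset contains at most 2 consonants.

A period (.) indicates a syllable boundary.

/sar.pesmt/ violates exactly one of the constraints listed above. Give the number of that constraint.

3

/sar.pesmt/: syllable 2 coda /smt/ has 3 consonants (> 2).
This is a violation of constraint 3: "A coda contains at most 2 consonants."
The remaining constraints (1, 2, 4, 5) are satisfied.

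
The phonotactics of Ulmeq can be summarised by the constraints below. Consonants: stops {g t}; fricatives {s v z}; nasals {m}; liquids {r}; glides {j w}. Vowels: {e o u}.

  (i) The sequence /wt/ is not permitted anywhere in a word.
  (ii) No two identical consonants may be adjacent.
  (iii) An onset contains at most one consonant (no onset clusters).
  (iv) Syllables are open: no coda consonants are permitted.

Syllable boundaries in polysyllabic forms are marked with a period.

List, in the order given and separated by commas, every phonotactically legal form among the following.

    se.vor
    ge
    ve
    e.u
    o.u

se.vor — violates constraint (iv): syllable 2 coda /r/ has 1 consonant (> 0) → phonotactically illegal
ge — σ1 onset /g/, coda /∅/ ok → phonotactically legal
ve — σ1 onset /v/, coda /∅/ ok → phonotactically legal
e.u — σ1 onset /∅/, coda /∅/ ok; σ2 onset /∅/, coda /∅/ ok → phonotactically legal
o.u — σ1 onset /∅/, coda /∅/ ok; σ2 onset /∅/, coda /∅/ ok → phonotactically legal

ge, ve, e.u, o.u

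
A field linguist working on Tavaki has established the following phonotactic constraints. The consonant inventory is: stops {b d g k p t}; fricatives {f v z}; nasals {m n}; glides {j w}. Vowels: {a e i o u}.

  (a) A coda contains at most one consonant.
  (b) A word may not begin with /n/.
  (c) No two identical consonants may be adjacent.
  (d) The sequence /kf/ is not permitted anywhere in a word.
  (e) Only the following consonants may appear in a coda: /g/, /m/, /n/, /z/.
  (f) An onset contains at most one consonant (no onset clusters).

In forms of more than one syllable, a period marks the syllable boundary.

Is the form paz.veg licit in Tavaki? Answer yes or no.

yes

paz.veg — σ1 onset /p/, coda /z/ ok; σ2 onset /v/, coda /g/ ok → licit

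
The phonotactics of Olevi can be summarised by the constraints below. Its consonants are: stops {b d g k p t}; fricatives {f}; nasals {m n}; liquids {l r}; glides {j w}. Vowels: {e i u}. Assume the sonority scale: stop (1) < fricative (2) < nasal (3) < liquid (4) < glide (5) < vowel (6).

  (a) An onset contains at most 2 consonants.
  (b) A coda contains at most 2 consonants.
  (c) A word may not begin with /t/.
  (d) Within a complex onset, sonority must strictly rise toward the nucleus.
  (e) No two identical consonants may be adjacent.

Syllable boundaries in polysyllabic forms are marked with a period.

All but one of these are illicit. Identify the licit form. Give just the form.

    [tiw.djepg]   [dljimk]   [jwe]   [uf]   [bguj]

[uf]

[tiw.djepg] — violates constraint (c): word begins with /t/ → illicit
[dljimk] — violates constraint (a): syllable 1 onset /dlj/ has 3 consonants (> 2) → illicit
[jwe] — violates constraint (d): syllable 1 onset /jw/: /j/ (glide, 5) → /w/ (glide, 5) does not rise → illicit
[uf] — σ1 onset /∅/, coda /f/ ok → licit
[bguj] — violates constraint (d): syllable 1 onset /bg/: /b/ (stop, 1) → /g/ (stop, 1) does not rise → illicit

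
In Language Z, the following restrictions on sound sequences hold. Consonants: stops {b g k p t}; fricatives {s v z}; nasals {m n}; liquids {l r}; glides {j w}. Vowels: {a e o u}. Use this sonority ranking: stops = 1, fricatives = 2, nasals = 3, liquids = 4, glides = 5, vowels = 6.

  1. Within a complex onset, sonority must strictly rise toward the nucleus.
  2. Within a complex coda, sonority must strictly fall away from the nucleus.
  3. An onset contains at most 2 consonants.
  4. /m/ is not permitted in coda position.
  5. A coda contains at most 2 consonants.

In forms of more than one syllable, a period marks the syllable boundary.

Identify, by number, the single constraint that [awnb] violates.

[awnb]: syllable 1 coda /wnb/ has 3 consonants (> 2).
This is a violation of constraint 5: "A coda contains at most 2 consonants."
The remaining constraints (1, 2, 3, 4) are satisfied.

5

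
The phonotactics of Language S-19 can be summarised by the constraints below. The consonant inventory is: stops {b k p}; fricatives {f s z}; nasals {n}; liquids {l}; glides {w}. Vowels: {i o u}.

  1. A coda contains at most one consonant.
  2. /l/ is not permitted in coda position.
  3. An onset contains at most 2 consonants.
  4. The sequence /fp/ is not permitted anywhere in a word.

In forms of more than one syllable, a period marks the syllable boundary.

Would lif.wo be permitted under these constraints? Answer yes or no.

yes

lif.wo — σ1 onset /l/, coda /f/ ok; σ2 onset /w/, coda /∅/ ok → permitted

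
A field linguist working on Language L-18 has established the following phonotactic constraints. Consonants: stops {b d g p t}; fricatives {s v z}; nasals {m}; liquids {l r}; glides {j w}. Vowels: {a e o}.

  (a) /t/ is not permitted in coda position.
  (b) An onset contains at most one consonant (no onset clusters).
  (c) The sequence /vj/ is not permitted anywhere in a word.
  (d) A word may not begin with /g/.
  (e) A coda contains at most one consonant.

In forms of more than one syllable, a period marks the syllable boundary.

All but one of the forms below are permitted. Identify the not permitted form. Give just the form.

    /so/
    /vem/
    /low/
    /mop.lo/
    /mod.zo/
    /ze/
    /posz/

/so/ — σ1 onset /s/, coda /∅/ ok → permitted
/vem/ — σ1 onset /v/, coda /m/ ok → permitted
/low/ — σ1 onset /l/, coda /w/ ok → permitted
/mop.lo/ — σ1 onset /m/, coda /p/ ok; σ2 onset /l/, coda /∅/ ok → permitted
/mod.zo/ — σ1 onset /m/, coda /d/ ok; σ2 onset /z/, coda /∅/ ok → permitted
/ze/ — σ1 onset /z/, coda /∅/ ok → permitted
/posz/ — violates constraint (e): syllable 1 coda /sz/ has 2 consonants (> 1) → not permitted

/posz/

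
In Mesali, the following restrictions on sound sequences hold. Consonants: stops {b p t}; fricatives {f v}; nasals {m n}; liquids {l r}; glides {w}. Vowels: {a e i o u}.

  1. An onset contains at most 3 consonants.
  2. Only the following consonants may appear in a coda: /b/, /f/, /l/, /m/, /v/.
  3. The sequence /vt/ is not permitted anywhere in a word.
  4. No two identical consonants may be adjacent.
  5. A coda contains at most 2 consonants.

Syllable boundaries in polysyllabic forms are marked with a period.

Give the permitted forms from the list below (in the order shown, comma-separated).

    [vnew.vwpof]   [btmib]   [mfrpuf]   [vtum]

[btmib]

[vnew.vwpof] — violates constraint 2: syllable 1 coda contains /w/, which is not a licensed coda consonant → not permitted
[btmib] — σ1 onset /btm/ (3C), coda /b/ ok → permitted
[mfrpuf] — violates constraint 1: syllable 1 onset /mfrp/ has 4 consonants (> 3) → not permitted
[vtum] — violates constraint 3: contains banned sequence /vt/ → not permitted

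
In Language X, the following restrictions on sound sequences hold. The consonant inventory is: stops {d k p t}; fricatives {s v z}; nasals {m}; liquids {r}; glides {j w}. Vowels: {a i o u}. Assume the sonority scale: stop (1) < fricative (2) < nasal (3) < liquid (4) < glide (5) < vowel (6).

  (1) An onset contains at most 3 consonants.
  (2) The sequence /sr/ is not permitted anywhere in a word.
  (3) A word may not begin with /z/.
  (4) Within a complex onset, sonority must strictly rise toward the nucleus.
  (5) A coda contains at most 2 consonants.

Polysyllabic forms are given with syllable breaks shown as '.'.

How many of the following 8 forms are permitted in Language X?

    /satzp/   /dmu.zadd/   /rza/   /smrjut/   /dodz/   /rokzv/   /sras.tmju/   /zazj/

2

/satzp/ — violates constraint 5: syllable 1 coda /tzp/ has 3 consonants (> 2) → not permitted
/dmu.zadd/ — σ1 onset /dm/ (1→3 rises), coda /∅/ ok; σ2 onset /z/, coda /dd/ (2C) ok → permitted
/rza/ — violates constraint 4: syllable 1 onset /rz/: /r/ (liquid, 4) → /z/ (fricative, 2) does not rise → not permitted
/smrjut/ — violates constraint 1: syllable 1 onset /smrj/ has 4 consonants (> 3) → not permitted
/dodz/ — σ1 onset /d/, coda /dz/ (2C) ok → permitted
/rokzv/ — violates constraint 5: syllable 1 coda /kzv/ has 3 consonants (> 2) → not permitted
/sras.tmju/ — violates constraint 2: contains banned sequence /sr/ → not permitted
/zazj/ — violates constraint 3: word begins with /z/ → not permitted
Permitted: /dmu.zadd/, /dodz/ → 2.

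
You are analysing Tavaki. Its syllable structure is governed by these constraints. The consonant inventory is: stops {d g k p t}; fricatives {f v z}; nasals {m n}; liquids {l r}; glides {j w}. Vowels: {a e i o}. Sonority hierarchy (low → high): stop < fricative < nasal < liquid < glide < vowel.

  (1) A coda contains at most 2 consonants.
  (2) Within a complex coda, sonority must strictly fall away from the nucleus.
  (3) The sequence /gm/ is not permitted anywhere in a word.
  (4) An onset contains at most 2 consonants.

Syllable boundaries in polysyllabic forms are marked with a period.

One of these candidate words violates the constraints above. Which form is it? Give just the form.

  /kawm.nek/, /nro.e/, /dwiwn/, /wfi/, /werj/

/kawm.nek/ — σ1 onset /k/, coda /wm/ (5→3 falls) ok; σ2 onset /n/, coda /k/ ok → licit
/nro.e/ — σ1 onset /nr/ (2C), coda /∅/ ok; σ2 onset /∅/, coda /∅/ ok → licit
/dwiwn/ — σ1 onset /dw/ (2C), coda /wn/ (5→3 falls) ok → licit
/wfi/ — σ1 onset /wf/ (2C), coda /∅/ ok → licit
/werj/ — violates constraint 2: syllable 1 coda /rj/: /r/ (liquid, 4) → /j/ (glide, 5) does not fall → illicit

/werj/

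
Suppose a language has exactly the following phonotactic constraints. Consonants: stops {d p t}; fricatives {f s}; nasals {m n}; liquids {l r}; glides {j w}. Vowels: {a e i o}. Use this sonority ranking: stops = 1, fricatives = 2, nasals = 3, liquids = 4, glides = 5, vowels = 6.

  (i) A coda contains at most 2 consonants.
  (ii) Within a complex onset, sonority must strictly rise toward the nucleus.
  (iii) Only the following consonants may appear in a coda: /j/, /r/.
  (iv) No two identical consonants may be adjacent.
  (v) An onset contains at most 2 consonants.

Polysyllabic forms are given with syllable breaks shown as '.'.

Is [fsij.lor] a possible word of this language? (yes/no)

[fsij.lor] — violates constraint (ii): syllable 1 onset /fs/: /f/ (fricative, 2) → /s/ (fricative, 2) does not rise → ill-formed

no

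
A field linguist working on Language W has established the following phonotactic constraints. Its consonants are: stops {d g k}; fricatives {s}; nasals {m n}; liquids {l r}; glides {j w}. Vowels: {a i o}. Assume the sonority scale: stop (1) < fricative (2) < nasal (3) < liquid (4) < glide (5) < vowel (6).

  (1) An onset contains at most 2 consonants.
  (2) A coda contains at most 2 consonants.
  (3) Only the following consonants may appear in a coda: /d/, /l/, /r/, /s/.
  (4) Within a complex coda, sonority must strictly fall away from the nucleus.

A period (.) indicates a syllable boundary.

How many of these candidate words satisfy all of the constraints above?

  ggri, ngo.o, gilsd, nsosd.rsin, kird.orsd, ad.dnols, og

2

ggri — violates constraint 1: syllable 1 onset /ggr/ has 3 consonants (> 2) → illicit
ngo.o — σ1 onset /ng/ (2C), coda /∅/ ok; σ2 onset /∅/, coda /∅/ ok → licit
gilsd — violates constraint 2: syllable 1 coda /lsd/ has 3 consonants (> 2) → illicit
nsosd.rsin — violates constraint 3: syllable 2 coda contains /n/, which is not a licensed coda consonant → illicit
kird.orsd — violates constraint 2: syllable 2 coda /rsd/ has 3 consonants (> 2) → illicit
ad.dnols — σ1 onset /∅/, coda /d/ ok; σ2 onset /dn/ (2C), coda /ls/ (4→2 falls) ok → licit
og — violates constraint 3: syllable 1 coda contains /g/, which is not a licensed coda consonant → illicit
Licit: ngo.o, ad.dnols → 2.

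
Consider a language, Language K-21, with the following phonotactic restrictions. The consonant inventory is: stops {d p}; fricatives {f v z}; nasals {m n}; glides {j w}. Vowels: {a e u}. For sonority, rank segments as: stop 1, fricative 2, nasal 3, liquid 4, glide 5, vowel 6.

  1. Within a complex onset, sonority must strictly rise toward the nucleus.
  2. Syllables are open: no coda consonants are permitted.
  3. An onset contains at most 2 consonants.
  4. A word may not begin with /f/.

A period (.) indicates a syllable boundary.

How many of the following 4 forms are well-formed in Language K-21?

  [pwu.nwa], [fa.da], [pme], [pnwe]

2

[pwu.nwa] — σ1 onset /pw/ (1→5 rises), coda /∅/ ok; σ2 onset /nw/ (3→5 rises), coda /∅/ ok → well-formed
[fa.da] — violates constraint 4: word begins with /f/ → ill-formed
[pme] — σ1 onset /pm/ (1→3 rises), coda /∅/ ok → well-formed
[pnwe] — violates constraint 3: syllable 1 onset /pnw/ has 3 consonants (> 2) → ill-formed
Well-formed: [pwu.nwa], [pme] → 2.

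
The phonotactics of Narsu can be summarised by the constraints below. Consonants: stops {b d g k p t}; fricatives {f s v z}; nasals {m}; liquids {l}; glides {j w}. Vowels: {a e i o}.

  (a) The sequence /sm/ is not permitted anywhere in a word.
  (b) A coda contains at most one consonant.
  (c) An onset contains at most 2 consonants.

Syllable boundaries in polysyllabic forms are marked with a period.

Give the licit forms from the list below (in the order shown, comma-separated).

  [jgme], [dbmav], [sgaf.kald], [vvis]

[vvis]

[jgme] — violates constraint (c): syllable 1 onset /jgm/ has 3 consonants (> 2) → illicit
[dbmav] — violates constraint (c): syllable 1 onset /dbm/ has 3 consonants (> 2) → illicit
[sgaf.kald] — violates constraint (b): syllable 2 coda /ld/ has 2 consonants (> 1) → illicit
[vvis] — σ1 onset /vv/ (2C), coda /s/ ok → licit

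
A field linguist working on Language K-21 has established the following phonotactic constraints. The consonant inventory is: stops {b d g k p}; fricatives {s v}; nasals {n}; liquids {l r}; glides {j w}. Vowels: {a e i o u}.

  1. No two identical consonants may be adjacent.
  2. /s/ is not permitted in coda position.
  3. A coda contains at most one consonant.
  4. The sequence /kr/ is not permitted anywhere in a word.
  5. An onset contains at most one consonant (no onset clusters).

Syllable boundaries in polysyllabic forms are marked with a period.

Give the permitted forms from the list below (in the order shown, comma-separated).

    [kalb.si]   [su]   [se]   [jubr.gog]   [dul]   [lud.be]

[su], [se], [dul], [lud.be]

[kalb.si] — violates constraint 3: syllable 1 coda /lb/ has 2 consonants (> 1) → not permitted
[su] — σ1 onset /s/, coda /∅/ ok → permitted
[se] — σ1 onset /s/, coda /∅/ ok → permitted
[jubr.gog] — violates constraint 3: syllable 1 coda /br/ has 2 consonants (> 1) → not permitted
[dul] — σ1 onset /d/, coda /l/ ok → permitted
[lud.be] — σ1 onset /l/, coda /d/ ok; σ2 onset /b/, coda /∅/ ok → permitted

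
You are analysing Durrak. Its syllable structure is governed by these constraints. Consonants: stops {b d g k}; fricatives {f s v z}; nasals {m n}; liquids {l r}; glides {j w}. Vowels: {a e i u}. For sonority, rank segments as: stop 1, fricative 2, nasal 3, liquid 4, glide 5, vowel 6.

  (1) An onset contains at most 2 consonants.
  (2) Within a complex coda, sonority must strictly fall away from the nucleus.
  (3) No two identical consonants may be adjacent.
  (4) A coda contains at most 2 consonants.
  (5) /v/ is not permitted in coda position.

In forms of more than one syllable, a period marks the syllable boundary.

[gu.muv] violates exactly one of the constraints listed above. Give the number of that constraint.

5

[gu.muv]: syllable 2 coda contains /v/.
This is a violation of constraint 5: "/v/ is not permitted in coda position."
The remaining constraints (1, 2, 3, 4) are satisfied.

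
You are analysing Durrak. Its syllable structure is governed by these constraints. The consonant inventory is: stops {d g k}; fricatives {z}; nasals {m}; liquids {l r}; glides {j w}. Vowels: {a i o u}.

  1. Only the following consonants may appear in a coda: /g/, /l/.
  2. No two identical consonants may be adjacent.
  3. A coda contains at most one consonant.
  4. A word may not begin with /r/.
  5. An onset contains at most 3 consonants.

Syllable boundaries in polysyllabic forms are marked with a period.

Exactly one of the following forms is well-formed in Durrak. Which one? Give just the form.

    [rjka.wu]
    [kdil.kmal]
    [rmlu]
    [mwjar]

[kdil.kmal]

[rjka.wu] — violates constraint 4: word begins with /r/ → ill-formed
[kdil.kmal] — σ1 onset /kd/ (2C), coda /l/ ok; σ2 onset /km/ (2C), coda /l/ ok → well-formed
[rmlu] — violates constraint 4: word begins with /r/ → ill-formed
[mwjar] — violates constraint 1: syllable 1 coda contains /r/, which is not a licensed coda consonant → ill-formed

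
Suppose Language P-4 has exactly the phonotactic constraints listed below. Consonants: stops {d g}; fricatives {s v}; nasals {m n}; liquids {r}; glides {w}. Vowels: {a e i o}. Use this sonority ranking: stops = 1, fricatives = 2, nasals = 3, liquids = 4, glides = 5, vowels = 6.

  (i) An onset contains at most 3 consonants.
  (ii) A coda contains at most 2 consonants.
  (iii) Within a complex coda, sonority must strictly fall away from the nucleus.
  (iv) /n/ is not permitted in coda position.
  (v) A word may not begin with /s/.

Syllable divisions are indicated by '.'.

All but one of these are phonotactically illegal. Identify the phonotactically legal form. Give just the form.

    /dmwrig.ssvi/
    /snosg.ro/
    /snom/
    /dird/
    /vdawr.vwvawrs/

/dird/

/dmwrig.ssvi/ — violates constraint (i): syllable 1 onset /dmwr/ has 4 consonants (> 3) → phonotactically illegal
/snosg.ro/ — violates constraint (v): word begins with /s/ → phonotactically illegal
/snom/ — violates constraint (v): word begins with /s/ → phonotactically illegal
/dird/ — σ1 onset /d/, coda /rd/ (4→1 falls) ok → phonotactically legal
/vdawr.vwvawrs/ — violates constraint (ii): syllable 2 coda /wrs/ has 3 consonants (> 2) → phonotactically illegal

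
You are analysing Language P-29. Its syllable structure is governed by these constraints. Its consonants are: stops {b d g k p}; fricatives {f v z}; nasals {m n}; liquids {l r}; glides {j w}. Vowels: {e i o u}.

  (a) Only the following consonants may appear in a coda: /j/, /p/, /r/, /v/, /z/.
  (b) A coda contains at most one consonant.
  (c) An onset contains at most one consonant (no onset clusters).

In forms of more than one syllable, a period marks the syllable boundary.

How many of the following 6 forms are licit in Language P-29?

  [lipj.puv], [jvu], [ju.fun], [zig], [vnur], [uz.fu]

[lipj.puv] — violates constraint (b): syllable 1 coda /pj/ has 2 consonants (> 1) → illicit
[jvu] — violates constraint (c): syllable 1 onset /jv/ has 2 consonants (> 1) → illicit
[ju.fun] — violates constraint (a): syllable 2 coda contains /n/, which is not a licensed coda consonant → illicit
[zig] — violates constraint (a): syllable 1 coda contains /g/, which is not a licensed coda consonant → illicit
[vnur] — violates constraint (c): syllable 1 onset /vn/ has 2 consonants (> 1) → illicit
[uz.fu] — σ1 onset /∅/, coda /z/ ok; σ2 onset /f/, coda /∅/ ok → licit
Licit: [uz.fu] → 1.

1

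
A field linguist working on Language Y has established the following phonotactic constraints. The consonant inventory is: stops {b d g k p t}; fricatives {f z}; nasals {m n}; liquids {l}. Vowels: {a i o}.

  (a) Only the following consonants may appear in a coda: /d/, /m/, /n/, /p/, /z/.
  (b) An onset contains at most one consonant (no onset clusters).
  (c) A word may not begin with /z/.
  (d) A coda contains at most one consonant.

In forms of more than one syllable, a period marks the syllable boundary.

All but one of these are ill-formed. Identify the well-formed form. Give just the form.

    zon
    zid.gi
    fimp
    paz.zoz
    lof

zon — violates constraint (c): word begins with /z/ → ill-formed
zid.gi — violates constraint (c): word begins with /z/ → ill-formed
fimp — violates constraint (d): syllable 1 coda /mp/ has 2 consonants (> 1) → ill-formed
paz.zoz — σ1 onset /p/, coda /z/ ok; σ2 onset /z/, coda /z/ ok → well-formed
lof — violates constraint (a): syllable 1 coda contains /f/, which is not a licensed coda consonant → ill-formed

paz.zoz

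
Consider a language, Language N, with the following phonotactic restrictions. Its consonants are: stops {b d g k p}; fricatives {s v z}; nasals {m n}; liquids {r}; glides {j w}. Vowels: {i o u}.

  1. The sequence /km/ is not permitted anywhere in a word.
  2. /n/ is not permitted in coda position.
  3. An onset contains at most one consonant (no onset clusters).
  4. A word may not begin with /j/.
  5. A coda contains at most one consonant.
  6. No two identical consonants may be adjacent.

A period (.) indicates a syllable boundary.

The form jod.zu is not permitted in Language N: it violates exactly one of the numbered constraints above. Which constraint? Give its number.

jod.zu: word begins with /j/.
This is a violation of constraint 4: "A word may not begin with /j/."
The remaining constraints (1, 2, 3, 5, 6) are satisfied.

4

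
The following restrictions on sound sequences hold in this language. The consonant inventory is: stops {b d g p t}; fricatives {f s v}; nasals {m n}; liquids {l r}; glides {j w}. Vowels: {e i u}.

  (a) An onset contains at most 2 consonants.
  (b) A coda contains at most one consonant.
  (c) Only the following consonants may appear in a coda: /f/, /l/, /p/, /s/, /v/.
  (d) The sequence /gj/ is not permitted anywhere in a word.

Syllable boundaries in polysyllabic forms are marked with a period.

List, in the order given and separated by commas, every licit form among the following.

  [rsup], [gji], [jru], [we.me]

[rsup] — σ1 onset /rs/ (2C), coda /p/ ok → licit
[gji] — violates constraint (d): contains banned sequence /gj/ → illicit
[jru] — σ1 onset /jr/ (2C), coda /∅/ ok → licit
[we.me] — σ1 onset /w/, coda /∅/ ok; σ2 onset /m/, coda /∅/ ok → licit

[rsup], [jru], [we.me]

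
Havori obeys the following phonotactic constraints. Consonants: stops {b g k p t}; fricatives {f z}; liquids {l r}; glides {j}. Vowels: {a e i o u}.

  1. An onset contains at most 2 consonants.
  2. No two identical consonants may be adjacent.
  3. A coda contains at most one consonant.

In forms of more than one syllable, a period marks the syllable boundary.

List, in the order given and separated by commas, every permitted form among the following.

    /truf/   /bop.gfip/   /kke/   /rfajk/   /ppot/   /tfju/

/truf/ — σ1 onset /tr/ (2C), coda /f/ ok → permitted
/bop.gfip/ — σ1 onset /b/, coda /p/ ok; σ2 onset /gf/ (2C), coda /p/ ok → permitted
/kke/ — violates constraint 2: adjacent identical consonants /kk/ → not permitted
/rfajk/ — violates constraint 3: syllable 1 coda /jk/ has 2 consonants (> 1) → not permitted
/ppot/ — violates constraint 2: adjacent identical consonants /pp/ → not permitted
/tfju/ — violates constraint 1: syllable 1 onset /tfj/ has 3 consonants (> 2) → not permitted

/truf/, /bop.gfip/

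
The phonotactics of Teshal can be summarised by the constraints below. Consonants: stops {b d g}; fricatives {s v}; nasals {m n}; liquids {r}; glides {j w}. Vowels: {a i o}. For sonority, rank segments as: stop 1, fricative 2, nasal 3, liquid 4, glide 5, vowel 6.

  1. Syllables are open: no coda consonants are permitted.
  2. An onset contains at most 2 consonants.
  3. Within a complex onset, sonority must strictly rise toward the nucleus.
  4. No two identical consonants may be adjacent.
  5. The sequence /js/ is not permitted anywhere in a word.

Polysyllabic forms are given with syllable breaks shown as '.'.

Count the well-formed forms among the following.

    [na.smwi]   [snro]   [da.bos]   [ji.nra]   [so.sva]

1

[na.smwi] — violates constraint 2: syllable 2 onset /smw/ has 3 consonants (> 2) → ill-formed
[snro] — violates constraint 2: syllable 1 onset /snr/ has 3 consonants (> 2) → ill-formed
[da.bos] — violates constraint 1: syllable 2 coda /s/ has 1 consonant (> 0) → ill-formed
[ji.nra] — σ1 onset /j/, coda /∅/ ok; σ2 onset /nr/ (3→4 rises), coda /∅/ ok → well-formed
[so.sva] — violates constraint 3: syllable 2 onset /sv/: /s/ (fricative, 2) → /v/ (fricative, 2) does not rise → ill-formed
Well-formed: [ji.nra] → 1.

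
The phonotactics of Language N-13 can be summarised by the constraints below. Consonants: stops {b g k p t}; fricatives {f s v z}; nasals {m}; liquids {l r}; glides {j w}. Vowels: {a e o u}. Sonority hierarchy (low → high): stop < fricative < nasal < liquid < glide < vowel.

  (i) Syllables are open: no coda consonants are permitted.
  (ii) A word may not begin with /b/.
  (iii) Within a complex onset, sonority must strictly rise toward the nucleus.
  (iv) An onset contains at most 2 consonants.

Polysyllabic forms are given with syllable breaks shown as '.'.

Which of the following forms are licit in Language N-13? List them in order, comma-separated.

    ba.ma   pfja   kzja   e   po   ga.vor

ba.ma — violates constraint (ii): word begins with /b/ → illicit
pfja — violates constraint (iv): syllable 1 onset /pfj/ has 3 consonants (> 2) → illicit
kzja — violates constraint (iv): syllable 1 onset /kzj/ has 3 consonants (> 2) → illicit
e — σ1 onset /∅/, coda /∅/ ok → licit
po — σ1 onset /p/, coda /∅/ ok → licit
ga.vor — violates constraint (i): syllable 2 coda /r/ has 1 consonant (> 0) → illicit

e, po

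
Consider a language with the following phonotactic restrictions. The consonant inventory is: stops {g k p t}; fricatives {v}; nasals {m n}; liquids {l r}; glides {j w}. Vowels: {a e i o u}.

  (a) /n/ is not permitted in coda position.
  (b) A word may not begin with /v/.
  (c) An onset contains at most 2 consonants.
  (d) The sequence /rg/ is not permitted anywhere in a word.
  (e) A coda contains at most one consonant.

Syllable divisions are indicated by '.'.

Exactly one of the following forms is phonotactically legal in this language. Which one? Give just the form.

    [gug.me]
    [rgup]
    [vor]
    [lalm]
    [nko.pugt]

[gug.me]

[gug.me] — σ1 onset /g/, coda /g/ ok; σ2 onset /m/, coda /∅/ ok → phonotactically legal
[rgup] — violates constraint (d): contains banned sequence /rg/ → phonotactically illegal
[vor] — violates constraint (b): word begins with /v/ → phonotactically illegal
[lalm] — violates constraint (e): syllable 1 coda /lm/ has 2 consonants (> 1) → phonotactically illegal
[nko.pugt] — violates constraint (e): syllable 2 coda /gt/ has 2 consonants (> 1) → phonotactically illegal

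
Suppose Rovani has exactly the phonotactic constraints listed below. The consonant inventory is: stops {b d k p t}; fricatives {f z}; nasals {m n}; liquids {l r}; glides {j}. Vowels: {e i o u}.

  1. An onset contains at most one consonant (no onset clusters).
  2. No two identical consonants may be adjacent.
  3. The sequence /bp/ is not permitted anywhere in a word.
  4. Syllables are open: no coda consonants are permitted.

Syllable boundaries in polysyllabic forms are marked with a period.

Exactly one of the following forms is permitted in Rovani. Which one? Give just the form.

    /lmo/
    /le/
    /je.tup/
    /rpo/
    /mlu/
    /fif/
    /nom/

/le/

/lmo/ — violates constraint 1: syllable 1 onset /lm/ has 2 consonants (> 1) → not permitted
/le/ — σ1 onset /l/, coda /∅/ ok → permitted
/je.tup/ — violates constraint 4: syllable 2 coda /p/ has 1 consonant (> 0) → not permitted
/rpo/ — violates constraint 1: syllable 1 onset /rp/ has 2 consonants (> 1) → not permitted
/mlu/ — violates constraint 1: syllable 1 onset /ml/ has 2 consonants (> 1) → not permitted
/fif/ — violates constraint 4: syllable 1 coda /f/ has 1 consonant (> 0) → not permitted
/nom/ — violates constraint 4: syllable 1 coda /m/ has 1 consonant (> 0) → not permitted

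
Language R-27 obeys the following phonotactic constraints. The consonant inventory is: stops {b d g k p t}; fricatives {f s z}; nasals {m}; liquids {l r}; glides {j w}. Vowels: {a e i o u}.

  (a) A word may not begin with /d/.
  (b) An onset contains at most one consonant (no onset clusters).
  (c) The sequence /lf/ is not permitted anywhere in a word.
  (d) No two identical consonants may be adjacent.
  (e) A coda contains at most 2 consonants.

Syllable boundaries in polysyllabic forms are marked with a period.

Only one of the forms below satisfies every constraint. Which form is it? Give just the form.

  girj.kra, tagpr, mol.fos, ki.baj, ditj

ki.baj

girj.kra — violates constraint (b): syllable 2 onset /kr/ has 2 consonants (> 1) → illicit
tagpr — violates constraint (e): syllable 1 coda /gpr/ has 3 consonants (> 2) → illicit
mol.fos — violates constraint (c): contains banned sequence /lf/ → illicit
ki.baj — σ1 onset /k/, coda /∅/ ok; σ2 onset /b/, coda /j/ ok → licit
ditj — violates constraint (a): word begins with /d/ → illicit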